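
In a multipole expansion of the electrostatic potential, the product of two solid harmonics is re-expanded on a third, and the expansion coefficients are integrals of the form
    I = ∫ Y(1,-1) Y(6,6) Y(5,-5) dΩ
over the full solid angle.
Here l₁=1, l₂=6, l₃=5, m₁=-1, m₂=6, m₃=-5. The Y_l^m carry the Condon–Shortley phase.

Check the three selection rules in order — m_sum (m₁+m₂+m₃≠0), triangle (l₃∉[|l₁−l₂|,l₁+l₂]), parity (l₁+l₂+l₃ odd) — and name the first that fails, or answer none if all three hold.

m₁+m₂+m₃ = -1 + 6 − 5 = 0  ✓
triangle: |1−6|=5 ≤ l₃=5 ≤ 1+6=7  ✓
parity: l₁+l₂+l₃ = 12 is even  ✓

none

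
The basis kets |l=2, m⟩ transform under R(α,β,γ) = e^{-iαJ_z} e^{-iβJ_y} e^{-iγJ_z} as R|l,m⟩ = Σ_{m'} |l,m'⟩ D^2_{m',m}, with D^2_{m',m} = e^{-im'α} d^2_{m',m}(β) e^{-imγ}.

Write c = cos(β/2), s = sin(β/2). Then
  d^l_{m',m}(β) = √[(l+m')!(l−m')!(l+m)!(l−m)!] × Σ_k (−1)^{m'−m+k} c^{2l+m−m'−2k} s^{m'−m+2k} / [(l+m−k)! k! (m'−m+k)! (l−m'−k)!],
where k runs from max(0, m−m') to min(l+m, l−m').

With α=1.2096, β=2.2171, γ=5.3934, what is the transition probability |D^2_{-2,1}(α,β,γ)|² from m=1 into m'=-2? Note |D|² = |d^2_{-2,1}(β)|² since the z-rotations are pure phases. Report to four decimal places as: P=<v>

First d^2_{-2,1}(β=2.2171), then the phase factors e^{-i(-2)α} and e^{-i(1)γ}:
c=cos(2.217100/2)=0.445960, s=sin(2.217100/2)=0.895053; N=√[1·24·6·1]=12.000000
The bounds max(0,m−m')=3 and min(l+m,l−m')=3 give 1 term
  k=3: (−1)^0·12.0000/(6)·0.4460^1·0.8951^3 = +0.639546
d^2_{-2,1}(2.2171) = +0.639546
|D^2_{-2,1}|² = |d^2_{-2,1}(β)|² = (+0.639546)² = 0.409019 (the z-rotation phases have unit modulus)

P=0.4090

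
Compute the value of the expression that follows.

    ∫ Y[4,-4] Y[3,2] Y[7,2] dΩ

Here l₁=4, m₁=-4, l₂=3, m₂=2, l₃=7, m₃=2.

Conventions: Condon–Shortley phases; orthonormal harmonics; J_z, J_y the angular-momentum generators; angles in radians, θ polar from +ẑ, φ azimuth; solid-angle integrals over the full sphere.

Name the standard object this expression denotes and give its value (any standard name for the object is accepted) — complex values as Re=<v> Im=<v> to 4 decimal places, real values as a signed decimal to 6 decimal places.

This is a Gaunt coefficient — the integral of a triple product of spherical harmonics over the sphere.
m-sum 0 ✓  L=14 even ✓  1≤7≤7 ✓
Π(2lᵢ+1) = 9×7×15 = 945
triangle coeff Δ(4,3,7) = 1/45045
Σ_t [0,0]: t=0:+1/20736 = 1/20736
(3j)²=35/1287 [(4 3 7; 0 0 0)], sign=-1
Σ_t [0,0]: t=0:+1/4838400 = 1/4838400
(3j)²=1/5005 [(4 3 7; -4 2 2)], sign=-1
⇒ 4πI² = 105/20449
I = (+1)√(105/20449/(4π)) = 0.02021407

Gaunt coefficient, +0.020214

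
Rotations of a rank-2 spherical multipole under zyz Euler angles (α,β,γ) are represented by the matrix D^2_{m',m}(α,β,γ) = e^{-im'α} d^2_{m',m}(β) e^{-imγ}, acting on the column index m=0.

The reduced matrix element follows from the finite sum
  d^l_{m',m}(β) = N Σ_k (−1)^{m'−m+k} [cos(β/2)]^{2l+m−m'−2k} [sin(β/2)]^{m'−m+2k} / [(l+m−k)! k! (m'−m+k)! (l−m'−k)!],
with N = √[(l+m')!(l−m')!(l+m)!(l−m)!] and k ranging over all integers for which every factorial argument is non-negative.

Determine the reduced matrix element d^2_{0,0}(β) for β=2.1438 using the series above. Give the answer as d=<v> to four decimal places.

d=-0.0591

d^2_{0,0}(β=2.1438) via the finite sum:
c=cos(2.143800/2)=0.478457, s=sin(2.143800/2)=0.878111; N=√[2·2·2·2]=4.000000
k: max(0,(0)−(0))=0 … min(2+(0),2−(0))=2
  k=0: (−1)^0·4.0000/(4)·0.4785^4·0.8781^0 = +0.052405
  k=1: (−1)^1·4.0000/(1)·0.4785^2·0.8781^2 = -0.706064
  k=2: (−1)^2·4.0000/(4)·0.4785^0·0.8781^4 = +0.594563
d^2_{0,0}(2.1438) = +0.052405 -0.706064 +0.594563 = -0.059096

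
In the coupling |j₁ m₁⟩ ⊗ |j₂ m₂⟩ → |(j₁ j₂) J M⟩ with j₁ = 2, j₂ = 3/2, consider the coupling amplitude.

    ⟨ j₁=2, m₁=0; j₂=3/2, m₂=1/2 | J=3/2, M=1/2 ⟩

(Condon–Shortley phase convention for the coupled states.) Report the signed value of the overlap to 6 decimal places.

−√(1/5) ≈ -0.447214

√[4·2!2!1!/6! · 2!2!2!1!2!1!] = √(16/45)
  +(−1)^1/∏(1,1,1,1,1,0)! = -1  (running -1)
  +(−1)^2/∏(2,0,0,0,2,1)! = 1/4  (running -3/4)
⟨..|..⟩ = √(16/45)·(-3/4) = -0.447214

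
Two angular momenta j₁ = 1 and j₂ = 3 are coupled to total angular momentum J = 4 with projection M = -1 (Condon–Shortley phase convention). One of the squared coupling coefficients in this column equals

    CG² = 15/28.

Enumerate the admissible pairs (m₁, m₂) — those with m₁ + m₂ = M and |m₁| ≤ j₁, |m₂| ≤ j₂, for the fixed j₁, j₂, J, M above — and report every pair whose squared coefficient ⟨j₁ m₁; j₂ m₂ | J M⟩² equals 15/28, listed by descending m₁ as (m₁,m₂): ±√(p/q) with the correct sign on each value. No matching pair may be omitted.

Admissible pairs with m₁+m₂ = M = -1: (-1,0), (0,-1), (1,-2)
  (m₁,m₂)=(1,-2): CG² = 3/28, CG = +√(3/28)
  (m₁,m₂)=(0,-1): CG² = 15/28, CG = +√(15/28)   ← matches the target
  (m₁,m₂)=(-1,0): CG² = 5/14, CG = +√(5/14)
Pairs with CG² = 15/28: (0,-1): +√(15/28)

(0,-1): +√(15/28)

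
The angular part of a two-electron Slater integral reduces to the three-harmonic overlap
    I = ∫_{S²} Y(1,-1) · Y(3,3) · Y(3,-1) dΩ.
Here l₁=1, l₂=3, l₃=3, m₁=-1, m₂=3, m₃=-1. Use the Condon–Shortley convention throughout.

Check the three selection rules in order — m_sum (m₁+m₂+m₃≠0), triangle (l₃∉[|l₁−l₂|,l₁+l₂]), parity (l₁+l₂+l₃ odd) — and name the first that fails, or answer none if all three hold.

m₁+m₂+m₃ = -1 + 3 − 1 = 1  ✗
triangle: |1−3|=2 ≤ l₃=3 ≤ 1+3=4
parity: l₁+l₂+l₃ = 7 is odd

m_sum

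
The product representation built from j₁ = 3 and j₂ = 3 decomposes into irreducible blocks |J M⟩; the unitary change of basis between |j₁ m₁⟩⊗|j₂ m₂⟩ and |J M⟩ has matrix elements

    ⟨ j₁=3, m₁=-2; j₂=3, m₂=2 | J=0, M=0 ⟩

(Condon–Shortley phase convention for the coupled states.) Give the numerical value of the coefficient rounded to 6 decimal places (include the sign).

j₁+j₂−J=6  J+j₁−j₂=0  J−j₁+j₂=0  j₁+j₂+J+1=7
(j₁±m₁, j₂±m₂, J±M) = (1,5,5,1,0,0)
P² = 14400/7
sum k=5..5:
  [5] −1/120 = -1/120
S = -1/120
C² = P²·S² = 1/7 ; C = -0.377964

-0.377964  (= −√(1/7))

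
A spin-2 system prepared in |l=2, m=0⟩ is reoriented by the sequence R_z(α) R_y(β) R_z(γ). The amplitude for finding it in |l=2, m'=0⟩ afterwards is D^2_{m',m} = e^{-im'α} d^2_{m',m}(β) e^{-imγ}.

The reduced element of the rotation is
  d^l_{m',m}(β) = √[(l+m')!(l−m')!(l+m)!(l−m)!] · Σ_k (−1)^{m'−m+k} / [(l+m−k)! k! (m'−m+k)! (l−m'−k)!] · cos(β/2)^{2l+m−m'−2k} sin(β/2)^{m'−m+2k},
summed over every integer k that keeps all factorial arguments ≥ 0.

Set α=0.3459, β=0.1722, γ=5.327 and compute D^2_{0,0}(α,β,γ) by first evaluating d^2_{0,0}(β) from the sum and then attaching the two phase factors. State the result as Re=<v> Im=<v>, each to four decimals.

First d^2_{0,0}(β=0.1722), then the phase factors e^{-i(0)α} and e^{-i(0)γ}:
Half-angle: c=0.996296, s=0.085994. N=√(2·2·2·2)=4.000000
The bounds max(0,m−m')=0 and min(l+m,l−m')=2 give 3 terms
  k=0: (−1)^0·4.0000/(4)·0.9963^4·0.0860^0 = +0.985265
  k=1: (−1)^1·4.0000/(1)·0.9963^2·0.0860^2 = -0.029361
  k=2: (−1)^2·4.0000/(4)·0.9963^0·0.0860^4 = +0.000055
d^2_{0,0}(0.1722) = +0.985265 -0.029361 +0.000055 = +0.955959
Attach z-rotation phases: D = e^{-i(0)(0.3459)}·(+0.955959)·e^{-i(0)(5.3270)} = +0.955959+0.000000i

Re=0.9560 Im=0.0000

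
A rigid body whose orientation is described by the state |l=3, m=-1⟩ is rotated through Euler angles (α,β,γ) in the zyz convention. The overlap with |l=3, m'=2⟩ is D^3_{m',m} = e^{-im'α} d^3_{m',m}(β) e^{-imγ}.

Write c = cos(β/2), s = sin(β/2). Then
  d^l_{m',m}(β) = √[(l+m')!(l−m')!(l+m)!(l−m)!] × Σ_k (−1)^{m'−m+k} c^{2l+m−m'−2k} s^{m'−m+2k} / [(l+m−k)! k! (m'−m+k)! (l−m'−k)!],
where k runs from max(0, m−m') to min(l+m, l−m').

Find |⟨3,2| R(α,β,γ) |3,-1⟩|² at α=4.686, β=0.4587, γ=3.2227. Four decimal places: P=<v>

P=0.0045

Split into d^3_{2,-1}(β=0.4587) × two z-phases.
c=cos(0.458700/2)=0.973814, s=sin(0.458700/2)=0.227345; N=√[120·1·2·24]=75.894664
Admissible k: 0..1 (factorial args all ≥0)
  k=0: (−1)^3·75.8947/(12)·0.9738^3·0.2273^3 = -0.068630
  k=1: (−1)^4·75.8947/(24)·0.9738^1·0.2273^5 = +0.001870
d^3_{2,-1}(0.4587) = -0.068630 +0.001870 = -0.066760
|D^3_{2,-1}|² = |d^3_{2,-1}(β)|² = (-0.066760)² = 0.004457 (the z-rotation phases have unit modulus)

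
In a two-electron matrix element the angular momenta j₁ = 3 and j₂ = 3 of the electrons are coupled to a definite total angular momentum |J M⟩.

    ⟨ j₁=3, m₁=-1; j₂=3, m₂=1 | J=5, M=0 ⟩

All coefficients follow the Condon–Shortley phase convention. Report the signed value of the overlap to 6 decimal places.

-0.545545  (= −√(25/84))

triangle: 1!*5!*5!/12! = 14400/479001600
(j±m)!: 2!*4!*4!*2!*5!*5! = 33177600
prefactor² = (2J+1)*Δ*N² = 76800/7
  k=0: +1/(0!*1!*4!*4!*1!*1!) = 1/576
  k=1: −1/(1!*0!*3!*3!*2!*2!) = -1/144
Σ = -1/192  ⇒  CG² = 76800/7*(-1/192)² = 25/84
CG = −√(25/84) = -0.545545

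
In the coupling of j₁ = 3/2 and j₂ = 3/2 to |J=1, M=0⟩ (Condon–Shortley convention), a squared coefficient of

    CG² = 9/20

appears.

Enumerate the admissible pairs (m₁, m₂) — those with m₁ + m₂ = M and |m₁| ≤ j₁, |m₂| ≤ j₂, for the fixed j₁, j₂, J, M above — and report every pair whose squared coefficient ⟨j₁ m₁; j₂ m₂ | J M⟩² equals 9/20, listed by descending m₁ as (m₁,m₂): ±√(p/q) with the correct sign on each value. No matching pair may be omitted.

(3/2,-3/2): +√(9/20); (-3/2,3/2): +√(9/20)

Admissible pairs with m₁+m₂ = M = 0: (-3/2,3/2), (-1/2,1/2), (1/2,-1/2), (3/2,-3/2)
  (m₁,m₂)=(3/2,-3/2): CG² = 9/20, CG = +√(9/20)   ← matches the target
  (m₁,m₂)=(1/2,-1/2): CG² = 1/20, CG = −√(1/20)
  (m₁,m₂)=(-1/2,1/2): CG² = 1/20, CG = −√(1/20)
  (m₁,m₂)=(-3/2,3/2): CG² = 9/20, CG = +√(9/20)   ← matches the target
Pairs with CG² = 9/20: (3/2,-3/2): +√(9/20); (-3/2,3/2): +√(9/20)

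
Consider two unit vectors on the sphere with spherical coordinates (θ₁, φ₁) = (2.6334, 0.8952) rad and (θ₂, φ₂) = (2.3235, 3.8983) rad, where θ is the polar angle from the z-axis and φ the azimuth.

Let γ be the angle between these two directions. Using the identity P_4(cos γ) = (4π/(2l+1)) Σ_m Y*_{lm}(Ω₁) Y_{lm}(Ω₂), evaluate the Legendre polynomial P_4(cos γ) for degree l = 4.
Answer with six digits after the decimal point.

0.164907

Expand P_4 via completeness: Σ_{m} conj(Y_{4,m}) at Ω₁ times Y_{4,m} at Ω₂ —
  [-4]  conj(Y_{4,-4})(Ω₁) = (-0.022455, -0.010550) ; Y_{4,-4}(Ω₂) = (-0.124738, -0.014378) ; Δ = (0.002649, 0.001639)
  [-3]  conj(Y_{4,-3})(Ω₁) = (0.113115, -0.055479) ; Y_{4,-3}(Ω₂) = (-0.214129, -0.254571) ; Δ = (-0.038345, -0.016916)
  [-2]  conj(Y_{4,-2})(Ω₁) = (-0.074930, 0.335704) ; Y_{4,-2}(Ω₂) = (0.023211, -0.404059) ; Δ = (0.133905, 0.038068)
  [-1]  conj(Y_{4,-1})(Ω₁) = (-0.294618, -0.367627) ; Y_{4,-1}(Ω₂) = (0.046562, -0.043964) ; Δ = (-0.029880, -0.004165)
  [+0]  conj(Y_{4,0})(Ω₁) = (0.051951, -0.000000) ; Y_{4,0}(Ω₂) = (-0.357132, 0.000000) ; Δ = (-0.018553, 0.000000)
  [+1]  conj(Y_{4,1})(Ω₁) = (0.294618, -0.367627) ; Y_{4,1}(Ω₂) = (-0.046562, -0.043964) ; Δ = (-0.029880, 0.004165)
  [+2]  conj(Y_{4,2})(Ω₁) = (-0.074930, -0.335704) ; Y_{4,2}(Ω₂) = (0.023211, 0.404059) ; Δ = (0.133905, -0.038068)
  [+3]  conj(Y_{4,3})(Ω₁) = (-0.113115, -0.055479) ; Y_{4,3}(Ω₂) = (0.214129, -0.254571) ; Δ = (-0.038345, 0.016916)
  [+4]  conj(Y_{4,4})(Ω₁) = (-0.022455, 0.010550) ; Y_{4,4}(Ω₂) = (-0.124738, 0.014378) ; Δ = (0.002649, -0.001639)
Σ over m = (0.118106, 0.000000); ×(4π/9) → (0.164907, 0.000000). Real part: 0.164907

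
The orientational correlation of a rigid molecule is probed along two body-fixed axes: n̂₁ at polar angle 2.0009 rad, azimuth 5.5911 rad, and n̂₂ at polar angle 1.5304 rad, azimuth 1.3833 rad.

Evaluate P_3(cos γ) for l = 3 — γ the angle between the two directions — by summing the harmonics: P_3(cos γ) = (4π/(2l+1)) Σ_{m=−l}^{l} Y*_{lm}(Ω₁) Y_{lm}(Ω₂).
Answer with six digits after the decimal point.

0.446959

Term-by-term m-sum for l=3 (normalisation 4π/7 = 1.795196):
  m=-3: Y*=-0.151699-0.274116i  Y=-0.221959+0.352079i  product +0.130181+0.007432i
  m=-2: Y*=-0.065320+0.345932i  Y=-0.038343-0.015092i  product +0.007725-0.012278i
  m=-1: Y*=-0.029559+0.024500i  Y=-0.059701+0.314670i  product -0.005945-0.010764i
  m=+0: Y*=+0.331540-0.000000i  Y=-0.045090+0.000000i  product -0.014949+0.000000i
  m=+1: Y*=+0.029559+0.024500i  Y=+0.059701+0.314670i  product -0.005945+0.010764i
  m=+2: Y*=-0.065320-0.345932i  Y=-0.038343+0.015092i  product +0.007725+0.012278i
  m=+3: Y*=+0.151699-0.274116i  Y=+0.221959+0.352079i  product +0.130181-0.007432i
Accumulated sum +0.248975+0.000000i; after 4π/(2l+1) scaling, +0.446959+0.000000i ⇒ P_3 = 0.446959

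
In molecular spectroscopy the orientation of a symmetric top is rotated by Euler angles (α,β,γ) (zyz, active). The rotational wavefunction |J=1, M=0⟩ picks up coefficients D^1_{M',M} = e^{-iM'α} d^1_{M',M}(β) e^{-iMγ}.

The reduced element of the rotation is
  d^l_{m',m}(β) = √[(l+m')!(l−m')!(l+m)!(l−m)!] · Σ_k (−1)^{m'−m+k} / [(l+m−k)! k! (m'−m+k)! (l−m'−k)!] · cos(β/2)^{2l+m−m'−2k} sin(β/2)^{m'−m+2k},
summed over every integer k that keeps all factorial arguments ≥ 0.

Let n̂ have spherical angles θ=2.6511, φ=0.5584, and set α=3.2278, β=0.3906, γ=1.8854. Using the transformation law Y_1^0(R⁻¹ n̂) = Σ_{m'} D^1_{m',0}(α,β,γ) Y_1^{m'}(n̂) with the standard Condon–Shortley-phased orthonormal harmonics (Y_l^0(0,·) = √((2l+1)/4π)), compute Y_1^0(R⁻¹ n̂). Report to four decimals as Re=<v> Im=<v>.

Re=-0.4766 Im=0.0000

Need the full column D^1_{m',0} for m'=−1..1 at α=3.2278, β=0.3906, γ=1.8854.
cos(β/2)=0.980989, sin(β/2)=0.194061
d^1_{-1,0}: single k=1 term ⇒ +0.269226;  D = -0.268226-0.023181i
d^1_{0,0}: k∈[0..1] ⇒ +0.962340 -0.037660 = +0.924681;  D = +0.924681+0.000000i
d^1_{1,0}: single k=0 term ⇒ -0.269226;  D = +0.268226-0.023181i
Y_1^{m'}(θ=2.6511,φ=0.5584) and Σ D·Y over m':
  (-0.2682-0.0232i)·(+0.1380-0.0862i)  (+0.9247+0.0000i)·(-0.4310+0.0000i)  (+0.2682-0.0232i)·(-0.1380-0.0862i)
Y_1^0(R⁻¹ n̂) = -0.476577+0.000000i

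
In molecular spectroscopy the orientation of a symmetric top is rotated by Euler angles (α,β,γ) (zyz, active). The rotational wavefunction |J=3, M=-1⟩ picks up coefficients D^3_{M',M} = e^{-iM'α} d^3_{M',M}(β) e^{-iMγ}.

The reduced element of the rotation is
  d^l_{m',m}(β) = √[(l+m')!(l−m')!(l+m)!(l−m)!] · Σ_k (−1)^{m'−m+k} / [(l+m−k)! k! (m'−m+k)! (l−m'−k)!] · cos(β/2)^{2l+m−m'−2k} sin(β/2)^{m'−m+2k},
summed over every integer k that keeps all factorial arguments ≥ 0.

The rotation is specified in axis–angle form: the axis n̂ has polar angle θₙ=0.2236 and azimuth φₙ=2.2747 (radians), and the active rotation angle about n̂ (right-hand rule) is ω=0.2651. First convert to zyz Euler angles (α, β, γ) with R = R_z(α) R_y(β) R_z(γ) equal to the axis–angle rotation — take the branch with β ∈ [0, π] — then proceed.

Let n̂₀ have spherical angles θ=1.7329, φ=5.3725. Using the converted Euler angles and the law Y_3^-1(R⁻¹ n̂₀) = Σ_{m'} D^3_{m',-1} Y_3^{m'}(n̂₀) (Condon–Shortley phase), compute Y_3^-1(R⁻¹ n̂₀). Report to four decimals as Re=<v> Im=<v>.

Re=-0.1087 Im=-0.2492

Axis–angle → zyz. n̂ = (sinθₙcosφₙ, sinθₙsinφₙ, cosθₙ) = (-0.143511, +0.169038, +0.975106), ω = 0.2651.
R = I cosω + sinω [n̂]ₓ + (1−cosω) n̂n̂ᵀ gives
  R = [+0.965786, -0.256331, +0.039400; +0.254636, +0.966064, +0.043359; -0.049178, -0.031843, +0.998282]
β = atan2(√(R₁₃²+R₂₃²), R₃₃) = 0.058620; α = atan2(R₂₃, R₁₃) mod 2π = 0.833191; γ = atan2(R₃₂, −R₃₁) mod 2π = 5.708569
Need the full column D^3_{m',-1} for m'=−3..3 at α=0.8332, β=0.0586, γ=5.7086.
cos(β/2)=0.999570, sin(β/2)=0.029306
d^3_{-3,-1}: single k=2 term ⇒ +0.003321;  D = -0.001152+0.003114i
d^3_{-2,-1}: k∈[1..2] ⇒ +0.092474 -0.000159 = +0.092315;  D = +0.042550+0.081925i
d^3_{-1,-1}: k∈[0..2] ⇒ +0.997426 -0.006859 +0.000004 = +0.990571;  D = +0.957640+0.253292i
d^3_{0,-1}: k∈[0..2] ⇒ -0.101301 +0.000261 -0.000000 = -0.101039;  D = -0.084813+0.054916i
d^3_{1,-1}: k∈[0..2] ⇒ +0.005144 -0.000006 +0.000000 = +0.005138;  D = +0.000834-0.005070i
d^3_{2,-1}: k∈[0..1] ⇒ -0.000159 +0.000000 = -0.000159;  D = +0.000099+0.000125i
d^3_{3,-1}: single k=0 term ⇒ +0.000003;  D = -0.000003-0.000000i
Y_3^{m'}(θ=1.7329,φ=5.3725) and Σ D·Y over m':
  (-0.0012+0.0031i)·(-0.3679+0.1597i)  (+0.0425+0.0819i)·(+0.0398-0.1556i)  (+0.9576+0.2533i)·(-0.1701-0.2191i)  (-0.0848+0.0549i)·(+0.1728+0.0000i)  (+0.0008-0.0051i)·(+0.1701-0.2191i)  (+0.0001+0.0001i)·(+0.0398+0.1556i)  (-0.0000-0.0000i)·(+0.3679+0.1597i)
Y_3^-1(R⁻¹ n̂) = -0.108670-0.249154i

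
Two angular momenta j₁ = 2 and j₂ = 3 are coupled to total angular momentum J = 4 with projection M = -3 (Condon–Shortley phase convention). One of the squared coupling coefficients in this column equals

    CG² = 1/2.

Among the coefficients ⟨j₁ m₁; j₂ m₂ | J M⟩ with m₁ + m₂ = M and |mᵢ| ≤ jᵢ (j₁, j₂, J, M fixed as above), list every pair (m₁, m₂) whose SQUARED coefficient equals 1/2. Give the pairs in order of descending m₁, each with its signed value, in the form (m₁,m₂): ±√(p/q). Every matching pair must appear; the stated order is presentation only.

(-2,-1): −√(1/2)

Admissible pairs with m₁+m₂ = M = -3: (-2,-1), (-1,-2), (0,-3)
  (m₁,m₂)=(0,-3): CG² = 9/20, CG = +√(9/20)
  (m₁,m₂)=(-1,-2): CG² = 1/20, CG = +√(1/20)
  (m₁,m₂)=(-2,-1): CG² = 1/2, CG = −√(1/2)   ← matches the target
Pairs with CG² = 1/2: (-2,-1): −√(1/2)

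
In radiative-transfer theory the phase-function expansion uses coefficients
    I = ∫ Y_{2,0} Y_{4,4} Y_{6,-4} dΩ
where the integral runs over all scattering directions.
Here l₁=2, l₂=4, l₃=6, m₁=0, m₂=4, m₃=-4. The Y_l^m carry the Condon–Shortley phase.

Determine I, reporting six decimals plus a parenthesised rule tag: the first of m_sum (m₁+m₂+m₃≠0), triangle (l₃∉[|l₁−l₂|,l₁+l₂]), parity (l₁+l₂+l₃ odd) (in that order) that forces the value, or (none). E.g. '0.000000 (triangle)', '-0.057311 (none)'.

Checks pass: Σm=0; 12 even; l₃=6∈[2,6].
(2·2+1)(2·4+1)(2·6+1) = 585
Δ: 0! 4! 8! / 13! → 1/6435
sum: t=0:+1/2304 = 1/2304
3j²(2 4 6; 0 0 0) = Δ·Π!·Σ² = 5/143  (sign +1)
sum: t=0:+1/161280 = 1/161280
3j²(2 4 6; 0 4 -4) = Δ·Π!·Σ² = 1/143  (sign +1)
combine: 4πI² = 585·5/143·1/143 = 225/1573
take √, sign +1: I = 0.10668957
No selection rule forces the value: the integral is nonzero (none).

0.106690 (none)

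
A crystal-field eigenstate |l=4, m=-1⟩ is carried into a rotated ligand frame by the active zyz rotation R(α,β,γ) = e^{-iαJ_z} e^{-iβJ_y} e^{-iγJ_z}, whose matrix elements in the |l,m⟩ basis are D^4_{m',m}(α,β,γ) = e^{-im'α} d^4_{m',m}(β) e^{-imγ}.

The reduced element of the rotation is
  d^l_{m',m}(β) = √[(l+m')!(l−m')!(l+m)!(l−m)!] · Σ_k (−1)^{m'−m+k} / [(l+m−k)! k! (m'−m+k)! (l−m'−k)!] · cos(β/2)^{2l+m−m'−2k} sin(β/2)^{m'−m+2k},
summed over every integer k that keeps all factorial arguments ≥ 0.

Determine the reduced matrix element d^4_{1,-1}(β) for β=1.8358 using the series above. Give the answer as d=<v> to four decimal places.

d=-0.0775

d^4_{1,-1}(β=1.8358) via the finite sum:
c=cos(1.835800/2)=0.607490, s=sin(1.835800/2)=0.794328; N=√[120·6·6·120]=720.000000
k∈{0,1,2,3} keeps every argument non-negative
  k=0: (−1)^2·720.0000/(72)·0.6075^6·0.7943^2 = +0.317126
  k=1: (−1)^3·720.0000/(24)·0.6075^4·0.7943^4 = -1.626580
  k=2: (−1)^4·720.0000/(48)·0.6075^2·0.7943^6 = +1.390487
  k=3: (−1)^5·720.0000/(720)·0.6075^0·0.7943^8 = -0.158488
d^4_{1,-1}(1.8358) = +0.317126 -1.626580 +1.390487 -0.158488 = -0.077454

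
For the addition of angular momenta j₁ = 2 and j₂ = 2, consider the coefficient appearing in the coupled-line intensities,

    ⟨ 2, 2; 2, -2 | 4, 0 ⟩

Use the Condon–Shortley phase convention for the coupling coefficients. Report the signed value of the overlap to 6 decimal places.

+0.119523

√[9·0!4!4!/9! · 4!0!0!4!4!4!] = √(165888/35)
  +(−1)^0/∏(0,0,0,0,4,4)! = 1/576  (running 1/576)
⟨..|..⟩ = √(165888/35)·(1/576) = +0.119523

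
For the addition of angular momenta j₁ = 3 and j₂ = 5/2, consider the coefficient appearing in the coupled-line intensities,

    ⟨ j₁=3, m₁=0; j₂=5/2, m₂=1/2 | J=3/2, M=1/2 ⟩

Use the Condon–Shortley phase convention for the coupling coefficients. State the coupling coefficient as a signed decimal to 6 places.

+0.338062  (= +√(4/35))

j₁+j₂−J=4  J+j₁−j₂=2  J−j₁+j₂=1  j₁+j₂+J+1=8
(j₁±m₁, j₂±m₂, J±M) = (3,3,3,2,2,1)
P² = 144/35
sum k=2..3:
  [2] +1/4 = 1/4
  [3] −1/12 = -1/12
S = 1/6
C² = P²·S² = 4/35 ; C = +0.338062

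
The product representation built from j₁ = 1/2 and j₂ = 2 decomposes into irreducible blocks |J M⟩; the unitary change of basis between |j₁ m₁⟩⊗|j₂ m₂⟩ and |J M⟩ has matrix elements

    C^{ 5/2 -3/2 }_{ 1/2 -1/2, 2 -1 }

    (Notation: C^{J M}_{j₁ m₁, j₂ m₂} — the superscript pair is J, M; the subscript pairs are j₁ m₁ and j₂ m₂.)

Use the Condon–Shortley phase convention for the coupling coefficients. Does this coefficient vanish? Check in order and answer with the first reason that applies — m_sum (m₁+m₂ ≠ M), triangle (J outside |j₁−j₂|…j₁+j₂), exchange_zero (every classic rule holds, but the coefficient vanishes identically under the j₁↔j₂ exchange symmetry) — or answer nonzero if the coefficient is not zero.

m-sum: m₁+m₂ = -1/2+(-1) = -3/2, M = -3/2  ✓
triangle: |j₁−j₂| = 3/2 ≤ J = 5/2 ≤ j₁+j₂ = 5/2  ✓
exchange: j₁≠j₂ or m₁≠m₂ — the exchange symmetry imposes no constraint here
value check: CG = +√(4/5) = +0.894427 ≠ 0

nonzero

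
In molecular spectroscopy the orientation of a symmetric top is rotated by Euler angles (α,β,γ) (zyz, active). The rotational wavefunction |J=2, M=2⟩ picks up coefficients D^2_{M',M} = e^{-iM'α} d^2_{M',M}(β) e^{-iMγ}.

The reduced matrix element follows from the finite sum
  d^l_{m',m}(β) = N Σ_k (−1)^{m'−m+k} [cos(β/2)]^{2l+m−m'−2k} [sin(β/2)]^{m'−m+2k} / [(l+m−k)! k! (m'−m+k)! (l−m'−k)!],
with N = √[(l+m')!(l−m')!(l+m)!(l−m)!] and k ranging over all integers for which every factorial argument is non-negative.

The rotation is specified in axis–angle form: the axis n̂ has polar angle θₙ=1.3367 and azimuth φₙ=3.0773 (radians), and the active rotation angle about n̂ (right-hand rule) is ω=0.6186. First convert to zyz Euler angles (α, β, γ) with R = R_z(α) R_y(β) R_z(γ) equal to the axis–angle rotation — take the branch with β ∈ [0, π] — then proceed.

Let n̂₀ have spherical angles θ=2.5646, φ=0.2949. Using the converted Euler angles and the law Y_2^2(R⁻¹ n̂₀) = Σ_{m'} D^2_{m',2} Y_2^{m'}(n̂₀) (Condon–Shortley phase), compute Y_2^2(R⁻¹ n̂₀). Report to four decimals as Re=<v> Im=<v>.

Axis–angle → zyz. n̂ = (sinθₙcosφₙ, sinθₙsinφₙ, cosθₙ) = (-0.970715, +0.062496, +0.231964), ω = 0.6186.
R = I cosω + sinω [n̂]ₓ + (1−cosω) n̂n̂ᵀ gives
  R = [+0.989305, -0.145757, -0.005485; +0.123273, +0.815415, +0.565599; -0.077967, -0.560226, +0.824662]
β = atan2(√(R₁₃²+R₂₃²), R₃₃) = 0.601192; α = atan2(R₂₃, R₁₃) mod 2π = 1.580494; γ = atan2(R₃₂, −R₃₁) mod 2π = 4.850672
Need the full column D^2_{m',2} for m'=−2..2 at α=1.5805, β=0.6012, γ=4.8507.
cos(β/2)=0.955160, sin(β/2)=0.296089
d^2_{-2,2}: single k=4 term ⇒ +0.007686;  D = +0.007433-0.001955i
d^2_{-1,2}: single k=3 term ⇒ +0.049588;  D = -0.013077-0.047832i
d^2_{0,2}: single k=2 term ⇒ +0.195918;  D = -0.188473+0.053496i
d^2_{1,2}: single k=1 term ⇒ +0.516038;  D = +0.145713+0.495038i
d^2_{2,2}: single k=0 term ⇒ +0.832348;  D = +0.796159-0.242762i
Y_2^{m'}(θ=2.5646,φ=0.2949) and Σ D·Y over m':
  (+0.0074-0.0020i)·(+0.0955-0.0639i)  (-0.0131-0.0478i)·(-0.3380+0.1027i)  (-0.1885+0.0535i)·(+0.3492+0.0000i)  (+0.1457+0.4950i)·(+0.3380+0.1027i)  (+0.7962-0.2428i)·(+0.0955+0.0639i)
Y_2^2(R⁻¹ n̂) = +0.034096+0.242813i

Re=0.0341 Im=0.2428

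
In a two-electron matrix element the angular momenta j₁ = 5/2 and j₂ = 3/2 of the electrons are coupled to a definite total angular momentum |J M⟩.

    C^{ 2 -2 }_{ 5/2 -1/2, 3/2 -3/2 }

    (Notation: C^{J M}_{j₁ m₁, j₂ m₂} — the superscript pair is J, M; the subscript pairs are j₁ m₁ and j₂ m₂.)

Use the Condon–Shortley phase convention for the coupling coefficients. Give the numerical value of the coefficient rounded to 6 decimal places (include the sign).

√[5·2!3!1!/7! · 2!3!0!3!0!4!] = √(144/7)
  +(−1)^0/∏(0,2,3,0,0,1)! = 1/12  (running 1/12)
⟨..|..⟩ = √(144/7)·(1/12) = +0.377964

+√(1/7) ≈ +0.377964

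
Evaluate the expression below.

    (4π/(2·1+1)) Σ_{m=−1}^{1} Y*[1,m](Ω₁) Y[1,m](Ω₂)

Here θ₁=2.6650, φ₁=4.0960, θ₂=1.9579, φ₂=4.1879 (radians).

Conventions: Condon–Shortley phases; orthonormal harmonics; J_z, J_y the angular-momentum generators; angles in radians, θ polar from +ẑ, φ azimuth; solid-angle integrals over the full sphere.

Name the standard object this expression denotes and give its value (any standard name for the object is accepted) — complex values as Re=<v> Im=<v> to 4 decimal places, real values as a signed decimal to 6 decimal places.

This sum is the spherical-harmonic addition theorem: it equals the Legendre polynomial P_l(cos γ) of the angle γ between the two directions.
Summing Y*_{l m}(θ₁,φ₁)·Y_{l m}(θ₂,φ₂) over m ∈ [−1, 1]; prefactor 4π/(2·1+1) = 4.188790:
  m=-1: Y*=-0.09163 - 0.12933j  Y=-0.16021 + 0.27692j  product 0.05049 - 0.00465j
  m=+0: Y*=-0.43415 + 0.00000j  Y=-0.18445 + 0.00000j  product 0.08008 + 0.00000j
  m=+1: Y*=0.09163 - 0.12933j  Y=0.16021 + 0.27692j  product 0.05049 + 0.00465j
Σ over m = 0.18107 + 0.00000j; ×(4π/3) → 0.75846 + 0.00000j. Real part: 0.758456

Legendre polynomial (addition theorem), +0.758456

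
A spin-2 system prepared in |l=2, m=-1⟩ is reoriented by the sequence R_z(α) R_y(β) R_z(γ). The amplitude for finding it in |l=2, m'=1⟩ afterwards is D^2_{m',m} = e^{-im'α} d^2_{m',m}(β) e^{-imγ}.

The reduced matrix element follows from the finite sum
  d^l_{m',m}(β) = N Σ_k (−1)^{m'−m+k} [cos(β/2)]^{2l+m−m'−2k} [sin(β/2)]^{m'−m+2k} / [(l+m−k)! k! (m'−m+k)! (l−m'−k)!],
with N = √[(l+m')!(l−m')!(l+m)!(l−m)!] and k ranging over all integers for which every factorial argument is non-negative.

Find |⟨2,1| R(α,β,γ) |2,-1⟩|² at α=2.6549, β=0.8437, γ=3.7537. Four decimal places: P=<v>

D^2_{1,-1}(2.6549,0.8437,3.7537) = e^{-i·1·2.6549}·d^2_{1,-1}(0.8437)·e^{-i·-1·3.7537}. Compute d first:
With c≡cos(β/2)=0.912333 and s≡sin(β/2)=0.409449, N=[6·1·1·6]^{1/2}=6.000000
k: max(0,(-1)−(1))=0 … min(2+(-1),2−(1))=1
  k=0: (−1)^2·6.0000/(2)·0.9123^2·0.4094^2 = +0.418627
  k=1: (−1)^3·6.0000/(6)·0.9123^0·0.4094^4 = -0.028106
d^2_{1,-1}(0.8437) = +0.418627 -0.028106 = +0.390521
|D^2_{1,-1}|² = |d^2_{1,-1}(β)|² = (+0.390521)² = 0.152507 (the z-rotation phases have unit modulus)

P=0.1525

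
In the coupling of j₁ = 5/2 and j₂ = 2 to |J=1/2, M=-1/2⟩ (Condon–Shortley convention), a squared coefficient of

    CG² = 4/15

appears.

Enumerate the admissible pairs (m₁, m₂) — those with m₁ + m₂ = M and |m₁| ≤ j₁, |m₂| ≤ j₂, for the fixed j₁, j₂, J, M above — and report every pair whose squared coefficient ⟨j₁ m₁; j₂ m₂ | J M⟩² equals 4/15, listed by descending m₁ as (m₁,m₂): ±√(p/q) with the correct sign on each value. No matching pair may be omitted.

(-3/2,1): −√(4/15)

Admissible pairs with m₁+m₂ = M = -1/2: (-5/2,2), (-3/2,1), (-1/2,0), (1/2,-1), (3/2,-2)
  (m₁,m₂)=(3/2,-2): CG² = 1/15, CG = +√(1/15)
  (m₁,m₂)=(1/2,-1): CG² = 2/15, CG = −√(2/15)
  (m₁,m₂)=(-1/2,0): CG² = 1/5, CG = +√(1/5)
  (m₁,m₂)=(-3/2,1): CG² = 4/15, CG = −√(4/15)   ← matches the target
  (m₁,m₂)=(-5/2,2): CG² = 1/3, CG = +√(1/3)
Pairs with CG² = 4/15: (-3/2,1): −√(4/15)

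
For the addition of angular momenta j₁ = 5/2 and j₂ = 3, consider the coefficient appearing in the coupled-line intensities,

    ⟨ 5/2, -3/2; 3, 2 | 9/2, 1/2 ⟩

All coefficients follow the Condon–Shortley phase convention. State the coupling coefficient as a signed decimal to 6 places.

-0.510355

√[10·1!4!5!/11! · 1!4!5!1!5!4!] = √(460800/77)
  +(−1)^0/∏(0,1,4,5,0,0)! = 1/2880  (running 1/2880)
  +(−1)^1/∏(1,0,3,4,1,1)! = -1/144  (running -19/2880)
⟨..|..⟩ = √(460800/77)·(-19/2880) = -0.510355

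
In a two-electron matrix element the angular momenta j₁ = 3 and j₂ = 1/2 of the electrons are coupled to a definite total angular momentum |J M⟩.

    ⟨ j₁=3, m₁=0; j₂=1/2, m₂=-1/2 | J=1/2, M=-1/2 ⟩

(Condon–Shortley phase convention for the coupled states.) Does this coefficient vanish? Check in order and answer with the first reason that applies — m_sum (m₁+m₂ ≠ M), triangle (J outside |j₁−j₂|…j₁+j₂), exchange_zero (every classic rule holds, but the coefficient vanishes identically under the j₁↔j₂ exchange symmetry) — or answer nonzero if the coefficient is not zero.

triangle

m-sum: m₁+m₂ = 0+(-1/2) = -1/2, M = -1/2  ✓
triangle: need |j₁−j₂| ≤ J ≤ j₁+j₂, i.e. J ∈ [5/2, 7/2]; J = 1/2 is outside ✗ ⇒ coefficient is 0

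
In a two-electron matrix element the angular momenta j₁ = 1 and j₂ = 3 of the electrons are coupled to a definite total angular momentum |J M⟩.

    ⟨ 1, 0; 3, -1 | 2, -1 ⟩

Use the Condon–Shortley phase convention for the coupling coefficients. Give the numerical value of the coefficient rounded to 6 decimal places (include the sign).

√[5·2!0!4!/7! · 1!1!2!4!1!3!] = √(96/7)
  +(−1)^1/∏(1,1,0,1,0,3)! = -1/6  (running -1/6)
⟨..|..⟩ = √(96/7)·(-1/6) = -0.617213

−√(8/21) = -0.617213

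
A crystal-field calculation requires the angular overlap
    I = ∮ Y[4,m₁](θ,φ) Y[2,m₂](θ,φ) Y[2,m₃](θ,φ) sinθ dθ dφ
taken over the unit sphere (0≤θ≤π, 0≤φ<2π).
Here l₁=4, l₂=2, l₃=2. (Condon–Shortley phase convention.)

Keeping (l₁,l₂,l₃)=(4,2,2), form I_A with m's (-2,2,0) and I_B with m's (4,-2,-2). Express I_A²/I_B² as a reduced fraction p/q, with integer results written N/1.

l's match ⇒ only the (l;m) 3-j factors differ between A and B.
A: triangle coeff Δ(4,2,2) = 1/630; Σ_t [4,4]: t=4:+1/96 = 1/96; (3j)²=1/42 [(4 2 2; -2 2 0)], sign=+1
B: triangle coeff Δ(4,2,2) = 1/630; Σ_t [0,0]: t=0:+1/576 = 1/576; (3j)²=1/9 [(4 2 2; 4 -2 -2)], sign=+1
I_A²/I_B² = (1/42)/(1/9) = 3/14

3/14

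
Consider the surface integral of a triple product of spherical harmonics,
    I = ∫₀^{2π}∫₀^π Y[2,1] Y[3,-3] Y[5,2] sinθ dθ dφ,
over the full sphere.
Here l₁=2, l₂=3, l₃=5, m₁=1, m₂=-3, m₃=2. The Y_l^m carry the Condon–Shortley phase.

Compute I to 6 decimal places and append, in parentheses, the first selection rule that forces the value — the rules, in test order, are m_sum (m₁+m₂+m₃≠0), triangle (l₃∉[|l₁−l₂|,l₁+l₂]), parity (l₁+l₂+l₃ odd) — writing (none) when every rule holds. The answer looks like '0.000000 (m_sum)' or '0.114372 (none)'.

Checks pass: Σm=0; 10 even; l₃=5∈[1,5].
(2·2+1)(2·3+1)(2·5+1) = 385
Δ: 0! 4! 6! / 11! → 1/2310
sum: t=0:+1/144 = 1/144
3j²(2 3 5; 0 0 0) = Δ·Π!·Σ² = 10/231  (sign -1)
sum: t=0:+1/4320 = 1/4320
3j²(2 3 5; 1 -3 2) = Δ·Π!·Σ² = 1/330  (sign -1)
combine: 4πI² = 385·10/231·1/330 = 5/99
take √, sign +1: I = 0.06339609
No selection rule forces the value: the integral is nonzero (none).

0.063396 (none)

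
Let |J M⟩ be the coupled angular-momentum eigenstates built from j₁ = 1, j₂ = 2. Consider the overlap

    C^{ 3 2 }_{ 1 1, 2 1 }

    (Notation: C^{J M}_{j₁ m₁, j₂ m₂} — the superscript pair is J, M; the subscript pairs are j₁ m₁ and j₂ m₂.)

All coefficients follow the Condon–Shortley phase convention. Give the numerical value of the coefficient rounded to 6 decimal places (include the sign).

triangle: 0!*2!*4!/7! = 48/5040
(j±m)!: 2!*0!*3!*1!*5!*1! = 1440
prefactor² = (2J+1)*Δ*N² = 96
  k=0: +1/(0!*0!*0!*3!*2!*1!) = 1/12
Σ = 1/12  ⇒  CG² = 96*(1/12)² = 2/3
CG = +√(2/3) = +0.816497

+0.816497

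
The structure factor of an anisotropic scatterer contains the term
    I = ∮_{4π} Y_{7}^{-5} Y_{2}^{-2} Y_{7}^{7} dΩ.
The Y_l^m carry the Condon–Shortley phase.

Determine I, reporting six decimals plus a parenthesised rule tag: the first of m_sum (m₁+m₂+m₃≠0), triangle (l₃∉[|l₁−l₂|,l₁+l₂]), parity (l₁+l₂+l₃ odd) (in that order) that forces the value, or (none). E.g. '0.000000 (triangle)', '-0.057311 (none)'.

0.066694 (none)

Rules hold: Σm=0, L=16 even, 5≤7≤9.
N = 15·5·15 = 1125
Δ = 2!·12!·2!/17! = 1/185640
Racah Σ t=0..2: t=0:+1/2419200 t=1:−1/518400 t=2:+1/2419200 = -1/907200
⇒ 3j(7 2 7; 0 0 0)² = 56/3315, sgn +1
Racah Σ t=0..0: t=0:+1/1916006400 = 1/1916006400
⇒ 3j(7 2 7; -5 -2 7)² = 1/340, sgn +1
4πI² = N·(3j₀)²·(3jₘ)² = 210/3757
I = +1·√(0.0558957/4π) = 0.06669359
No selection rule forces the value: the integral is nonzero (none).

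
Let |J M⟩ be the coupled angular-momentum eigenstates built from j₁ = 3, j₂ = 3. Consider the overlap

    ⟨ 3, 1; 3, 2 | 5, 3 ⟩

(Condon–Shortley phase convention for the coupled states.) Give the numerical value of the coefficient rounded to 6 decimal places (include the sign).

-0.408248

j₁+j₂−J=1  J+j₁−j₂=5  J−j₁+j₂=5  j₁+j₂+J+1=12
(j₁±m₁, j₂±m₂, J±M) = (4,2,5,1,8,2)
P² = 153600
sum k=0..1:
  [0] +1/1440 = 1/1440
  [1] −1/576 = -1/576
S = -1/960
C² = P²·S² = 1/6 ; C = -0.408248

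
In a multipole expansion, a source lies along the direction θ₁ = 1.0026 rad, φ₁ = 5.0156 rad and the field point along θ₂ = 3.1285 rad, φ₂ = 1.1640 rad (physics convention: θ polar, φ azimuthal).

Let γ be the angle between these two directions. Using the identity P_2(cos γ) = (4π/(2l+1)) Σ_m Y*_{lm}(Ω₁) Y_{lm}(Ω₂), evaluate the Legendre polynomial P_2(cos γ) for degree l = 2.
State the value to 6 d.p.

-0.052113

Term-by-term m-sum for l=2 (normalisation 4π/5 = 2.513274):
  term(m=-2) = +0.000003+0.000018i   from Y*(Ω₁)=-0.225491-0.156402i, Y(Ω₂)=-0.000045-0.000048i
  term(m=-1) = +0.002687+0.002310i   from Y*(Ω₁)=+0.104624-0.334413i, Y(Ω₂)=-0.004002+0.009288i
  term(m=+0) = -0.026115-0.000000i   from Y*(Ω₁)=-0.041412-0.000000i, Y(Ω₂)=+0.630621+0.000000i
  term(m=+1) = +0.002687-0.002310i   from Y*(Ω₁)=-0.104624-0.334413i, Y(Ω₂)=+0.004002+0.009288i
  term(m=+2) = +0.000003-0.000018i   from Y*(Ω₁)=-0.225491+0.156402i, Y(Ω₂)=-0.000045+0.000048i
Σ over m = -0.020735+0.000000i; ×(4π/5) → -0.052113+0.000000i. Real part: -0.052113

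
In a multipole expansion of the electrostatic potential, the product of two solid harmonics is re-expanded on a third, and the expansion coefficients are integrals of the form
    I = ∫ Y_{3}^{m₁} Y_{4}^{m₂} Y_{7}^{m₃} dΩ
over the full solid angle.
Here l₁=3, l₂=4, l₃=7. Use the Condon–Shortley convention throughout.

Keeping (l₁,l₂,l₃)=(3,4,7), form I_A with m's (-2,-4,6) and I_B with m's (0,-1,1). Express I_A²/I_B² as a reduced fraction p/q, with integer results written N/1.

1287/1120

Same 3,4,7: normalisation and zero-m 3j drop out of the ratio.
A: Δ: 0! 6! 8! / 15! → 1/45045; sum: t=0:+1/4838400 = 1/4838400; 3j²(3 4 7; -2 -4 6) = Δ·Π!·Σ² = 1/35  (sign -1)
B: Δ: 0! 6! 8! / 15! → 1/45045; sum: t=0:+1/25920 = 1/25920; 3j²(3 4 7; 0 -1 1) = Δ·Π!·Σ² = 32/1287  (sign +1)
I_A²/I_B² = (1/35)/(32/1287) = 1287/1120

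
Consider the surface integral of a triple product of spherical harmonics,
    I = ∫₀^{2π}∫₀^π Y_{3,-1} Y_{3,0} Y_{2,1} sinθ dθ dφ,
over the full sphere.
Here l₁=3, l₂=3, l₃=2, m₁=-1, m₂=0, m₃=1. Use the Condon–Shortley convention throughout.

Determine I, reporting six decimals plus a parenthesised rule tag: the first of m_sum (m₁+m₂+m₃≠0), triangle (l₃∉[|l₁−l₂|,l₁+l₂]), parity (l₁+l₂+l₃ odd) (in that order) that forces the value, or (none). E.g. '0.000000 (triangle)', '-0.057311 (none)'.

-0.059471 (none)

Rules hold: Σm=0, L=8 even, 0≤2≤6.
N = 7·7·5 = 245
Δ = 4!·2!·2!/9! = 1/3780
Racah Σ t=1..3: t=1:−1/24 t=2:+1/4 t=3:−1/24 = 1/6
⇒ 3j(3 3 2; 0 0 0)² = 4/105, sgn +1
Racah Σ t=2..3: t=2:+1/8 t=3:−1/12 = 1/24
⇒ 3j(3 3 2; -1 0 1)² = 1/210, sgn -1
4πI² = N·(3j₀)²·(3jₘ)² = 2/45
I = -1·√(0.0444444/4π) = -0.05947080
No selection rule forces the value: the integral is nonzero (none).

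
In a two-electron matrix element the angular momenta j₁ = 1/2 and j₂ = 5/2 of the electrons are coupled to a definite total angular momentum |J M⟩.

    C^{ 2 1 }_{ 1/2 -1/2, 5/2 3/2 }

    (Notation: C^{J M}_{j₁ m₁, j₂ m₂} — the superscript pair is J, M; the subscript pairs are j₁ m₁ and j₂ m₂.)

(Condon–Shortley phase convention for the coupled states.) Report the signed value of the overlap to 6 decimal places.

√[5·1!0!4!/6! · 0!1!4!1!3!1!] = √(24)
  +(−1)^1/∏(1,0,0,3,0,1)! = -1/6  (running -1/6)
⟨..|..⟩ = √(24)·(-1/6) = -0.816497

-0.816497  (= −√(2/3))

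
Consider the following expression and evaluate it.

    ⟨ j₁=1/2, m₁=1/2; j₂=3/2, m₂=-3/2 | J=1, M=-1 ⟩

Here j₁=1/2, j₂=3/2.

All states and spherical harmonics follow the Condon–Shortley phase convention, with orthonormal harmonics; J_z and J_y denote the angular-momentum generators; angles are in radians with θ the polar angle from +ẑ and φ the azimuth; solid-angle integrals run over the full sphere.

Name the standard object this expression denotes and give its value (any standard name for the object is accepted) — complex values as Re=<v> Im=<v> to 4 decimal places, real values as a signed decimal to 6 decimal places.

Clebsch–Gordan coefficient, +√(3/4) ≈ +0.866025

This is a Clebsch–Gordan (vector-coupling) coefficient.
j₁+j₂−J=1  J+j₁−j₂=0  J−j₁+j₂=2  j₁+j₂+J+1=4
(j₁±m₁, j₂±m₂, J±M) = (1,0,0,3,0,2)
P² = 3
sum k=0..0:
  [0] +1/2 = 1/2
S = 1/2
C² = P²·S² = 3/4 ; C = +0.866025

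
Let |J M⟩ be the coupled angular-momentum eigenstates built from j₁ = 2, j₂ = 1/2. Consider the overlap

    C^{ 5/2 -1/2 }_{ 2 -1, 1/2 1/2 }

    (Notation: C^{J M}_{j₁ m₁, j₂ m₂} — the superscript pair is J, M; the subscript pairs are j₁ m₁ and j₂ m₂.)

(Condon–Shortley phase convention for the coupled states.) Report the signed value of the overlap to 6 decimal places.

triangle: 0!·4!·1!/6! = 24/720
(j±m)!: 1!·3!·1!·0!·2!·3! = 72
prefactor² = (2J+1)·Δ·N² = 72/5
  k=0: +1/(0!·0!·3!·1!·1!·0!) = 1/6
Σ = 1/6  ⇒  CG² = 72/5·(1/6)² = 2/5
CG = +√(2/5) = +0.632456

+√(2/5) ≈ +0.632456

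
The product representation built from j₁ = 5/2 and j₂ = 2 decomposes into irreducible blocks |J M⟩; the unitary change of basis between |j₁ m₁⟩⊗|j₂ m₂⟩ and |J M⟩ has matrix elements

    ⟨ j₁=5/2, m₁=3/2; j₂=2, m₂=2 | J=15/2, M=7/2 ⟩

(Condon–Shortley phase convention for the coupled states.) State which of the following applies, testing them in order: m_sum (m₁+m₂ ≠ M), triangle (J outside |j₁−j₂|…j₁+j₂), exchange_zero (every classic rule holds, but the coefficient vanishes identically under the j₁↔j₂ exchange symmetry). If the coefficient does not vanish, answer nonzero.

triangle

m-sum: m₁+m₂ = 3/2+2 = 7/2, M = 7/2  ✓
triangle: need |j₁−j₂| ≤ J ≤ j₁+j₂, i.e. J ∈ [1/2, 9/2]; J = 15/2 is outside ✗ ⇒ coefficient is 0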